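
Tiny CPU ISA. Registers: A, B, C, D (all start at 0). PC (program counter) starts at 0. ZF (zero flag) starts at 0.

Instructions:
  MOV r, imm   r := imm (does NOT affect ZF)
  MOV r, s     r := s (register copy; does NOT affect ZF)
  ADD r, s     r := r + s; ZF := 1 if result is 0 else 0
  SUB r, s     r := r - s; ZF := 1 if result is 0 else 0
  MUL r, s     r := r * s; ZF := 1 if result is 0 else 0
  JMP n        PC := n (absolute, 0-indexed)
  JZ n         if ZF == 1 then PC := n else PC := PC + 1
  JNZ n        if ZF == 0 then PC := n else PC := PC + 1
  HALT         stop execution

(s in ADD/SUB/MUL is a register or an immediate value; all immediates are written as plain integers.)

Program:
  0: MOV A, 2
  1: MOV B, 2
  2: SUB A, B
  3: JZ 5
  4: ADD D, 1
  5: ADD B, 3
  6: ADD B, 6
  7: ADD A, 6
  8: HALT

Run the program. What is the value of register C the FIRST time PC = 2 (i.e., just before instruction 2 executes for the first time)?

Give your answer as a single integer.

Step 1: PC=0 exec 'MOV A, 2'. After: A=2 B=0 C=0 D=0 ZF=0 PC=1
Step 2: PC=1 exec 'MOV B, 2'. After: A=2 B=2 C=0 D=0 ZF=0 PC=2
First time PC=2: C=0

0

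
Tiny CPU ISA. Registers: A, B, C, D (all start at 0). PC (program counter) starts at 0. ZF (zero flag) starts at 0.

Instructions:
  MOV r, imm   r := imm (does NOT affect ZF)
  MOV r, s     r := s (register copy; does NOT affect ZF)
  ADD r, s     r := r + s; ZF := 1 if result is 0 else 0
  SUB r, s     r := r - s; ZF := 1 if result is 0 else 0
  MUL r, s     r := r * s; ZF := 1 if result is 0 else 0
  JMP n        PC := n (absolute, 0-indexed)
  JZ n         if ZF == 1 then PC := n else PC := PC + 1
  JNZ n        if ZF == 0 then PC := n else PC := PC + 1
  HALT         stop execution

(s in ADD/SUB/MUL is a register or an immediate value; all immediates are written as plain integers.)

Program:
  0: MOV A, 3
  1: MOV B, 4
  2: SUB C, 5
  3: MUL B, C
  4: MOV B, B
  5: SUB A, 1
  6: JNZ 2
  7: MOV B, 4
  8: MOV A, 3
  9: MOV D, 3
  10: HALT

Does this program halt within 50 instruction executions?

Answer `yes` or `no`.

Answer: yes

Derivation:
Step 1: PC=0 exec 'MOV A, 3'. After: A=3 B=0 C=0 D=0 ZF=0 PC=1
Step 2: PC=1 exec 'MOV B, 4'. After: A=3 B=4 C=0 D=0 ZF=0 PC=2
Step 3: PC=2 exec 'SUB C, 5'. After: A=3 B=4 C=-5 D=0 ZF=0 PC=3
Step 4: PC=3 exec 'MUL B, C'. After: A=3 B=-20 C=-5 D=0 ZF=0 PC=4
Step 5: PC=4 exec 'MOV B, B'. After: A=3 B=-20 C=-5 D=0 ZF=0 PC=5
Step 6: PC=5 exec 'SUB A, 1'. After: A=2 B=-20 C=-5 D=0 ZF=0 PC=6
Step 7: PC=6 exec 'JNZ 2'. After: A=2 B=-20 C=-5 D=0 ZF=0 PC=2
Step 8: PC=2 exec 'SUB C, 5'. After: A=2 B=-20 C=-10 D=0 ZF=0 PC=3
Step 9: PC=3 exec 'MUL B, C'. After: A=2 B=200 C=-10 D=0 ZF=0 PC=4
Step 10: PC=4 exec 'MOV B, B'. After: A=2 B=200 C=-10 D=0 ZF=0 PC=5
Step 11: PC=5 exec 'SUB A, 1'. After: A=1 B=200 C=-10 D=0 ZF=0 PC=6
Step 12: PC=6 exec 'JNZ 2'. After: A=1 B=200 C=-10 D=0 ZF=0 PC=2
Step 13: PC=2 exec 'SUB C, 5'. After: A=1 B=200 C=-15 D=0 ZF=0 PC=3
Step 14: PC=3 exec 'MUL B, C'. After: A=1 B=-3000 C=-15 D=0 ZF=0 PC=4
Step 15: PC=4 exec 'MOV B, B'. After: A=1 B=-3000 C=-15 D=0 ZF=0 PC=5
Step 16: PC=5 exec 'SUB A, 1'. After: A=0 B=-3000 C=-15 D=0 ZF=1 PC=6
Step 17: PC=6 exec 'JNZ 2'. After: A=0 B=-3000 C=-15 D=0 ZF=1 PC=7
Step 18: PC=7 exec 'MOV B, 4'. After: A=0 B=4 C=-15 D=0 ZF=1 PC=8
Step 19: PC=8 exec 'MOV A, 3'. After: A=3 B=4 C=-15 D=0 ZF=1 PC=9
Step 20: PC=9 exec 'MOV D, 3'. After: A=3 B=4 C=-15 D=3 ZF=1 PC=10
Step 21: PC=10 exec 'HALT'. After: A=3 B=4 C=-15 D=3 ZF=1 PC=10 HALTED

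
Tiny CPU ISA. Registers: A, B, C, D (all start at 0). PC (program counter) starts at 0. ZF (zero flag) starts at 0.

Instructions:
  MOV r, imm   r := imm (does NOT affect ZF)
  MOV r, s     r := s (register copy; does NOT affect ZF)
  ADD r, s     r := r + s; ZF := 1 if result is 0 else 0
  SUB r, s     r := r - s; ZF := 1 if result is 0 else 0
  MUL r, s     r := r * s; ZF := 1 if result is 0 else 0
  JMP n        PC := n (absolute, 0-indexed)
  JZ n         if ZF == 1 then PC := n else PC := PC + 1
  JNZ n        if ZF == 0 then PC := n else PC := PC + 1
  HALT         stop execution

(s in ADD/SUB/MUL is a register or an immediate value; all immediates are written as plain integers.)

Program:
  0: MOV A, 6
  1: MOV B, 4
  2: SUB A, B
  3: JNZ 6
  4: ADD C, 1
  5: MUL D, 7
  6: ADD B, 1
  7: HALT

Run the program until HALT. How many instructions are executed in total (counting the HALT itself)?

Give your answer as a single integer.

Step 1: PC=0 exec 'MOV A, 6'. After: A=6 B=0 C=0 D=0 ZF=0 PC=1
Step 2: PC=1 exec 'MOV B, 4'. After: A=6 B=4 C=0 D=0 ZF=0 PC=2
Step 3: PC=2 exec 'SUB A, B'. After: A=2 B=4 C=0 D=0 ZF=0 PC=3
Step 4: PC=3 exec 'JNZ 6'. After: A=2 B=4 C=0 D=0 ZF=0 PC=6
Step 5: PC=6 exec 'ADD B, 1'. After: A=2 B=5 C=0 D=0 ZF=0 PC=7
Step 6: PC=7 exec 'HALT'. After: A=2 B=5 C=0 D=0 ZF=0 PC=7 HALTED
Total instructions executed: 6

Answer: 6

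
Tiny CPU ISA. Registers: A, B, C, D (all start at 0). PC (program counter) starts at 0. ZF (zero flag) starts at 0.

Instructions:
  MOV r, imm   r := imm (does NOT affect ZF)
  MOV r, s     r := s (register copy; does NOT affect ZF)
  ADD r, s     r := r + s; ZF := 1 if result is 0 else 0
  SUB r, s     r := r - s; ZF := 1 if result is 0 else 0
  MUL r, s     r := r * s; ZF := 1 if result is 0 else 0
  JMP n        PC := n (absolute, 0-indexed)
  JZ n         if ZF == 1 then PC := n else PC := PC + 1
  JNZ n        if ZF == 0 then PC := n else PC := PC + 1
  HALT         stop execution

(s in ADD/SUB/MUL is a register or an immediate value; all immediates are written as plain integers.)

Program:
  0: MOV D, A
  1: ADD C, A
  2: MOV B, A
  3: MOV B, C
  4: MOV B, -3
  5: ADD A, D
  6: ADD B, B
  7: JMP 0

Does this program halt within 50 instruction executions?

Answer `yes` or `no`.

Answer: no

Derivation:
Step 1: PC=0 exec 'MOV D, A'. After: A=0 B=0 C=0 D=0 ZF=0 PC=1
Step 2: PC=1 exec 'ADD C, A'. After: A=0 B=0 C=0 D=0 ZF=1 PC=2
Step 3: PC=2 exec 'MOV B, A'. After: A=0 B=0 C=0 D=0 ZF=1 PC=3
Step 4: PC=3 exec 'MOV B, C'. After: A=0 B=0 C=0 D=0 ZF=1 PC=4
Step 5: PC=4 exec 'MOV B, -3'. After: A=0 B=-3 C=0 D=0 ZF=1 PC=5
Step 6: PC=5 exec 'ADD A, D'. After: A=0 B=-3 C=0 D=0 ZF=1 PC=6
Step 7: PC=6 exec 'ADD B, B'. After: A=0 B=-6 C=0 D=0 ZF=0 PC=7
Step 8: PC=7 exec 'JMP 0'. After: A=0 B=-6 C=0 D=0 ZF=0 PC=0
Step 9: PC=0 exec 'MOV D, A'. After: A=0 B=-6 C=0 D=0 ZF=0 PC=1
Step 10: PC=1 exec 'ADD C, A'. After: A=0 B=-6 C=0 D=0 ZF=1 PC=2
Step 11: PC=2 exec 'MOV B, A'. After: A=0 B=0 C=0 D=0 ZF=1 PC=3
State after step 11 equals state after step 3: the program is in a cycle of length 8 and will never halt.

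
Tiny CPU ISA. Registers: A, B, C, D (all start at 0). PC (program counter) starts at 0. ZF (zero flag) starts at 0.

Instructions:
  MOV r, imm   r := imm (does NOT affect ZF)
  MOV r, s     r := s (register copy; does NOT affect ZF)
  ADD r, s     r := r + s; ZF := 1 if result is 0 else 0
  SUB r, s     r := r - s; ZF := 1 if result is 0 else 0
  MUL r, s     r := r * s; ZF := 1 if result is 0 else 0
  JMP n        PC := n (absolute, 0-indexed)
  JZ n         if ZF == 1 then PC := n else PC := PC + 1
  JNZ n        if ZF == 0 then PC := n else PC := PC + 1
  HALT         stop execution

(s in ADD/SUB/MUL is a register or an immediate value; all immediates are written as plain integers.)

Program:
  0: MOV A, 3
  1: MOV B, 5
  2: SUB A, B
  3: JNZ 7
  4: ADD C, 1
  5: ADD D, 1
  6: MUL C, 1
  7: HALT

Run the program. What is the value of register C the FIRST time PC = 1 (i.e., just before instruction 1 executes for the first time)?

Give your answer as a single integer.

Step 1: PC=0 exec 'MOV A, 3'. After: A=3 B=0 C=0 D=0 ZF=0 PC=1
First time PC=1: C=0

0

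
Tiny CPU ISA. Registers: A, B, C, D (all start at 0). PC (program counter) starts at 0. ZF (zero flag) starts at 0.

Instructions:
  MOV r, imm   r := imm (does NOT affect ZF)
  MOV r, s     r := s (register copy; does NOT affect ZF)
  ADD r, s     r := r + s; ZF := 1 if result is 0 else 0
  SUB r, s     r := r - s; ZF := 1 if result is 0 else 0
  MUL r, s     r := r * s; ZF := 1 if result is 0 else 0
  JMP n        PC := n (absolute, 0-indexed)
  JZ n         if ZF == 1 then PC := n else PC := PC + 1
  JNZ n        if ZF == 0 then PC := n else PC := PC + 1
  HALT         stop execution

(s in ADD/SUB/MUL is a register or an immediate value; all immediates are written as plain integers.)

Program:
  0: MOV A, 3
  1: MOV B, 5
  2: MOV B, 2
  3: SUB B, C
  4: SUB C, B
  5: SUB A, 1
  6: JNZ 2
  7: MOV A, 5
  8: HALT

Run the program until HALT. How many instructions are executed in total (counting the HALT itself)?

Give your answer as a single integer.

Step 1: PC=0 exec 'MOV A, 3'. After: A=3 B=0 C=0 D=0 ZF=0 PC=1
Step 2: PC=1 exec 'MOV B, 5'. After: A=3 B=5 C=0 D=0 ZF=0 PC=2
Step 3: PC=2 exec 'MOV B, 2'. After: A=3 B=2 C=0 D=0 ZF=0 PC=3
Step 4: PC=3 exec 'SUB B, C'. After: A=3 B=2 C=0 D=0 ZF=0 PC=4
Step 5: PC=4 exec 'SUB C, B'. After: A=3 B=2 C=-2 D=0 ZF=0 PC=5
Step 6: PC=5 exec 'SUB A, 1'. After: A=2 B=2 C=-2 D=0 ZF=0 PC=6
Step 7: PC=6 exec 'JNZ 2'. After: A=2 B=2 C=-2 D=0 ZF=0 PC=2
Step 8: PC=2 exec 'MOV B, 2'. After: A=2 B=2 C=-2 D=0 ZF=0 PC=3
Step 9: PC=3 exec 'SUB B, C'. After: A=2 B=4 C=-2 D=0 ZF=0 PC=4
Step 10: PC=4 exec 'SUB C, B'. After: A=2 B=4 C=-6 D=0 ZF=0 PC=5
Step 11: PC=5 exec 'SUB A, 1'. After: A=1 B=4 C=-6 D=0 ZF=0 PC=6
Step 12: PC=6 exec 'JNZ 2'. After: A=1 B=4 C=-6 D=0 ZF=0 PC=2
Step 13: PC=2 exec 'MOV B, 2'. After: A=1 B=2 C=-6 D=0 ZF=0 PC=3
Step 14: PC=3 exec 'SUB B, C'. After: A=1 B=8 C=-6 D=0 ZF=0 PC=4
Step 15: PC=4 exec 'SUB C, B'. After: A=1 B=8 C=-14 D=0 ZF=0 PC=5
Step 16: PC=5 exec 'SUB A, 1'. After: A=0 B=8 C=-14 D=0 ZF=1 PC=6
Step 17: PC=6 exec 'JNZ 2'. After: A=0 B=8 C=-14 D=0 ZF=1 PC=7
Step 18: PC=7 exec 'MOV A, 5'. After: A=5 B=8 C=-14 D=0 ZF=1 PC=8
Step 19: PC=8 exec 'HALT'. After: A=5 B=8 C=-14 D=0 ZF=1 PC=8 HALTED
Total instructions executed: 19

Answer: 19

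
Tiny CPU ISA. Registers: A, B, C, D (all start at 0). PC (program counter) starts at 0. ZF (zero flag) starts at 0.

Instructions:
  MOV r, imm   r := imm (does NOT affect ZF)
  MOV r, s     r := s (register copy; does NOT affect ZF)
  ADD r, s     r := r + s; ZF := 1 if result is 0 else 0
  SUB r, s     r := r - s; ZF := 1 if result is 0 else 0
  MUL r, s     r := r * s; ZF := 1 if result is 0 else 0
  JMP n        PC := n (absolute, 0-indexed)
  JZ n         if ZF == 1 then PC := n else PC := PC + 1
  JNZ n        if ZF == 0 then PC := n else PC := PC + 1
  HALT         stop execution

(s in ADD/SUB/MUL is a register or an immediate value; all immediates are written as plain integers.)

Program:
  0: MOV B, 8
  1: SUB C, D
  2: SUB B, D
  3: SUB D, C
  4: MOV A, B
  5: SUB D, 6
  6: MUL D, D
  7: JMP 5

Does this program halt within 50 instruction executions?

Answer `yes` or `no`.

Answer: no

Derivation:
Step 1: PC=0 exec 'MOV B, 8'. After: A=0 B=8 C=0 D=0 ZF=0 PC=1
Step 2: PC=1 exec 'SUB C, D'. After: A=0 B=8 C=0 D=0 ZF=1 PC=2
Step 3: PC=2 exec 'SUB B, D'. After: A=0 B=8 C=0 D=0 ZF=0 PC=3
Step 4: PC=3 exec 'SUB D, C'. After: A=0 B=8 C=0 D=0 ZF=1 PC=4
Step 5: PC=4 exec 'MOV A, B'. After: A=8 B=8 C=0 D=0 ZF=1 PC=5
Step 6: PC=5 exec 'SUB D, 6'. After: A=8 B=8 C=0 D=-6 ZF=0 PC=6
Step 7: PC=6 exec 'MUL D, D'. After: A=8 B=8 C=0 D=36 ZF=0 PC=7
Step 8: PC=7 exec 'JMP 5'. After: A=8 B=8 C=0 D=36 ZF=0 PC=5
Step 9: PC=5 exec 'SUB D, 6'. After: A=8 B=8 C=0 D=30 ZF=0 PC=6
Step 10: PC=6 exec 'MUL D, D'. After: A=8 B=8 C=0 D=900 ZF=0 PC=7
Step 11: PC=7 exec 'JMP 5'. After: A=8 B=8 C=0 D=900 ZF=0 PC=5
Step 12: PC=5 exec 'SUB D, 6'. After: A=8 B=8 C=0 D=894 ZF=0 PC=6
Step 13: PC=6 exec 'MUL D, D'. After: A=8 B=8 C=0 D=799236 ZF=0 PC=7
Step 14: PC=7 exec 'JMP 5'. After: A=8 B=8 C=0 D=799236 ZF=0 PC=5
Step 15: PC=5 exec 'SUB D, 6'. After: A=8 B=8 C=0 D=799230 ZF=0 PC=6
After 50 steps: not halted. PC revisits the same instructions with no path to HALT; will never halt.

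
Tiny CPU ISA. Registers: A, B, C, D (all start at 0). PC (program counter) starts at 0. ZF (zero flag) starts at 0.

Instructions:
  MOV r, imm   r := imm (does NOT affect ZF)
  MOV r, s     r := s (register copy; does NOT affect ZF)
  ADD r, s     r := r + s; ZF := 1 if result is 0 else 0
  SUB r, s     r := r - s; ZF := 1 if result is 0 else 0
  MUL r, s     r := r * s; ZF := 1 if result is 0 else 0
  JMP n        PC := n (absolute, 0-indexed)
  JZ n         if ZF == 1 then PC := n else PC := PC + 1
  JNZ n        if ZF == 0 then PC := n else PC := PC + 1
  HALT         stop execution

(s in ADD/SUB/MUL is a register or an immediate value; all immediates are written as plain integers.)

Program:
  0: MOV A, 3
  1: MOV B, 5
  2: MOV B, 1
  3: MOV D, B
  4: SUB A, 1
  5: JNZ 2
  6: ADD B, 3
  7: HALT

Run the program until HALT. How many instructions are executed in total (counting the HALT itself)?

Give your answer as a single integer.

Answer: 16

Derivation:
Step 1: PC=0 exec 'MOV A, 3'. After: A=3 B=0 C=0 D=0 ZF=0 PC=1
Step 2: PC=1 exec 'MOV B, 5'. After: A=3 B=5 C=0 D=0 ZF=0 PC=2
Step 3: PC=2 exec 'MOV B, 1'. After: A=3 B=1 C=0 D=0 ZF=0 PC=3
Step 4: PC=3 exec 'MOV D, B'. After: A=3 B=1 C=0 D=1 ZF=0 PC=4
Step 5: PC=4 exec 'SUB A, 1'. After: A=2 B=1 C=0 D=1 ZF=0 PC=5
Step 6: PC=5 exec 'JNZ 2'. After: A=2 B=1 C=0 D=1 ZF=0 PC=2
Step 7: PC=2 exec 'MOV B, 1'. After: A=2 B=1 C=0 D=1 ZF=0 PC=3
Step 8: PC=3 exec 'MOV D, B'. After: A=2 B=1 C=0 D=1 ZF=0 PC=4
Step 9: PC=4 exec 'SUB A, 1'. After: A=1 B=1 C=0 D=1 ZF=0 PC=5
Step 10: PC=5 exec 'JNZ 2'. After: A=1 B=1 C=0 D=1 ZF=0 PC=2
Step 11: PC=2 exec 'MOV B, 1'. After: A=1 B=1 C=0 D=1 ZF=0 PC=3
Step 12: PC=3 exec 'MOV D, B'. After: A=1 B=1 C=0 D=1 ZF=0 PC=4
Step 13: PC=4 exec 'SUB A, 1'. After: A=0 B=1 C=0 D=1 ZF=1 PC=5
Step 14: PC=5 exec 'JNZ 2'. After: A=0 B=1 C=0 D=1 ZF=1 PC=6
Step 15: PC=6 exec 'ADD B, 3'. After: A=0 B=4 C=0 D=1 ZF=0 PC=7
Step 16: PC=7 exec 'HALT'. After: A=0 B=4 C=0 D=1 ZF=0 PC=7 HALTED
Total instructions executed: 16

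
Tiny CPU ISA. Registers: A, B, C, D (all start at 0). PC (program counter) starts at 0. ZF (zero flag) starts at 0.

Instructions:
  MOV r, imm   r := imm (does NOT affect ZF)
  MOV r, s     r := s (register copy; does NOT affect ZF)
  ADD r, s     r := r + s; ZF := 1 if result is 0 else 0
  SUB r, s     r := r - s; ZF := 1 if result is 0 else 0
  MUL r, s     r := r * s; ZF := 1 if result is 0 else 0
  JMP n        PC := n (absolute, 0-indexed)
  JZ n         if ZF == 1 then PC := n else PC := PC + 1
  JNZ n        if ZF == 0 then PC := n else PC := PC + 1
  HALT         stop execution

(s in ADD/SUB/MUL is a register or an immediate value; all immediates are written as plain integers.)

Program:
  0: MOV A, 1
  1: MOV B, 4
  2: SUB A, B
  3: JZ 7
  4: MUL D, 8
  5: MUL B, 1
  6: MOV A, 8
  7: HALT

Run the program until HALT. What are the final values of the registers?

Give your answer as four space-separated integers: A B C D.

Answer: 8 4 0 0

Derivation:
Step 1: PC=0 exec 'MOV A, 1'. After: A=1 B=0 C=0 D=0 ZF=0 PC=1
Step 2: PC=1 exec 'MOV B, 4'. After: A=1 B=4 C=0 D=0 ZF=0 PC=2
Step 3: PC=2 exec 'SUB A, B'. After: A=-3 B=4 C=0 D=0 ZF=0 PC=3
Step 4: PC=3 exec 'JZ 7'. After: A=-3 B=4 C=0 D=0 ZF=0 PC=4
Step 5: PC=4 exec 'MUL D, 8'. After: A=-3 B=4 C=0 D=0 ZF=1 PC=5
Step 6: PC=5 exec 'MUL B, 1'. After: A=-3 B=4 C=0 D=0 ZF=0 PC=6
Step 7: PC=6 exec 'MOV A, 8'. After: A=8 B=4 C=0 D=0 ZF=0 PC=7
Step 8: PC=7 exec 'HALT'. After: A=8 B=4 C=0 D=0 ZF=0 PC=7 HALTED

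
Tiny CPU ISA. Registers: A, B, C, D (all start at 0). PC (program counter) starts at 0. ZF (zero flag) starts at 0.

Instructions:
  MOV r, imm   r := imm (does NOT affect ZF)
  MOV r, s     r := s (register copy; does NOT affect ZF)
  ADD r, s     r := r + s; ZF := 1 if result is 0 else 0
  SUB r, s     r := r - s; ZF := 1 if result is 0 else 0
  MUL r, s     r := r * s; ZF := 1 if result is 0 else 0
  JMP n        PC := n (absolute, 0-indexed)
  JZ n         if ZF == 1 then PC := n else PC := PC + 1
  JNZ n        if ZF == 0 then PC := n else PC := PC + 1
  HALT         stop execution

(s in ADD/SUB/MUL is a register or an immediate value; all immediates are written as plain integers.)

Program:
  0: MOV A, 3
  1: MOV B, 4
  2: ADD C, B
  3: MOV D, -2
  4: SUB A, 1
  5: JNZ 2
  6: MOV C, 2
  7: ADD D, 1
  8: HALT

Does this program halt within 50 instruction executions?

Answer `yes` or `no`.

Step 1: PC=0 exec 'MOV A, 3'. After: A=3 B=0 C=0 D=0 ZF=0 PC=1
Step 2: PC=1 exec 'MOV B, 4'. After: A=3 B=4 C=0 D=0 ZF=0 PC=2
Step 3: PC=2 exec 'ADD C, B'. After: A=3 B=4 C=4 D=0 ZF=0 PC=3
Step 4: PC=3 exec 'MOV D, -2'. After: A=3 B=4 C=4 D=-2 ZF=0 PC=4
Step 5: PC=4 exec 'SUB A, 1'. After: A=2 B=4 C=4 D=-2 ZF=0 PC=5
Step 6: PC=5 exec 'JNZ 2'. After: A=2 B=4 C=4 D=-2 ZF=0 PC=2
Step 7: PC=2 exec 'ADD C, B'. After: A=2 B=4 C=8 D=-2 ZF=0 PC=3
Step 8: PC=3 exec 'MOV D, -2'. After: A=2 B=4 C=8 D=-2 ZF=0 PC=4
Step 9: PC=4 exec 'SUB A, 1'. After: A=1 B=4 C=8 D=-2 ZF=0 PC=5
Step 10: PC=5 exec 'JNZ 2'. After: A=1 B=4 C=8 D=-2 ZF=0 PC=2
Step 11: PC=2 exec 'ADD C, B'. After: A=1 B=4 C=12 D=-2 ZF=0 PC=3
Step 12: PC=3 exec 'MOV D, -2'. After: A=1 B=4 C=12 D=-2 ZF=0 PC=4
Step 13: PC=4 exec 'SUB A, 1'. After: A=0 B=4 C=12 D=-2 ZF=1 PC=5
Step 14: PC=5 exec 'JNZ 2'. After: A=0 B=4 C=12 D=-2 ZF=1 PC=6
Step 15: PC=6 exec 'MOV C, 2'. After: A=0 B=4 C=2 D=-2 ZF=1 PC=7
Step 16: PC=7 exec 'ADD D, 1'. After: A=0 B=4 C=2 D=-1 ZF=0 PC=8
Step 17: PC=8 exec 'HALT'. After: A=0 B=4 C=2 D=-1 ZF=0 PC=8 HALTED

Answer: yes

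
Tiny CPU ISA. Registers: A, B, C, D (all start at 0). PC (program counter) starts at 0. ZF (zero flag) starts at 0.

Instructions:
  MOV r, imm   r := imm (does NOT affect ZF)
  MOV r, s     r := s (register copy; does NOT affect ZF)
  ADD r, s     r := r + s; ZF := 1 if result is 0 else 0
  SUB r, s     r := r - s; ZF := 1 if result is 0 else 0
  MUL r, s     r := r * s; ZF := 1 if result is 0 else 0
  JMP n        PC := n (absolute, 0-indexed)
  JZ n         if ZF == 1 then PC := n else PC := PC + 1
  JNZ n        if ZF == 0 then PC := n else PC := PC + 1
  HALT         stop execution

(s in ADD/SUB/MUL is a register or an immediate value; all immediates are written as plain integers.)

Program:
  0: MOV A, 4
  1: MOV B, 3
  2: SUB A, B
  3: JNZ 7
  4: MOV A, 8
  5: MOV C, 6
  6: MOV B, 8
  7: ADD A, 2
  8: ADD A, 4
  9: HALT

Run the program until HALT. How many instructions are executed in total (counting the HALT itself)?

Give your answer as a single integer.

Answer: 7

Derivation:
Step 1: PC=0 exec 'MOV A, 4'. After: A=4 B=0 C=0 D=0 ZF=0 PC=1
Step 2: PC=1 exec 'MOV B, 3'. After: A=4 B=3 C=0 D=0 ZF=0 PC=2
Step 3: PC=2 exec 'SUB A, B'. After: A=1 B=3 C=0 D=0 ZF=0 PC=3
Step 4: PC=3 exec 'JNZ 7'. After: A=1 B=3 C=0 D=0 ZF=0 PC=7
Step 5: PC=7 exec 'ADD A, 2'. After: A=3 B=3 C=0 D=0 ZF=0 PC=8
Step 6: PC=8 exec 'ADD A, 4'. After: A=7 B=3 C=0 D=0 ZF=0 PC=9
Step 7: PC=9 exec 'HALT'. After: A=7 B=3 C=0 D=0 ZF=0 PC=9 HALTED
Total instructions executed: 7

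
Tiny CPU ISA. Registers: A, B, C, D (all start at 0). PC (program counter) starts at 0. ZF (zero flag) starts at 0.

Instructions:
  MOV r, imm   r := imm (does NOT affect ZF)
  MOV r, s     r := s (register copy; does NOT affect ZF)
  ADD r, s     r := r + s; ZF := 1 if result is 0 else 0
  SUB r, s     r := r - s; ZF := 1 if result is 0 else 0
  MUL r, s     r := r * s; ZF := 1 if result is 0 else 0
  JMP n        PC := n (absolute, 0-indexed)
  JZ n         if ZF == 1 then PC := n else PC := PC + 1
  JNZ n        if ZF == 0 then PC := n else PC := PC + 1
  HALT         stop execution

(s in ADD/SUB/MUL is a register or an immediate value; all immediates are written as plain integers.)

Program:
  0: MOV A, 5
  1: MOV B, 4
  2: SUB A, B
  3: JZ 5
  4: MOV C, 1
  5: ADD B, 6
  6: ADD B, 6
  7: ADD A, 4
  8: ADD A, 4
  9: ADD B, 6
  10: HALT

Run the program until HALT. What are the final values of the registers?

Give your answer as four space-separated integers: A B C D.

Step 1: PC=0 exec 'MOV A, 5'. After: A=5 B=0 C=0 D=0 ZF=0 PC=1
Step 2: PC=1 exec 'MOV B, 4'. After: A=5 B=4 C=0 D=0 ZF=0 PC=2
Step 3: PC=2 exec 'SUB A, B'. After: A=1 B=4 C=0 D=0 ZF=0 PC=3
Step 4: PC=3 exec 'JZ 5'. After: A=1 B=4 C=0 D=0 ZF=0 PC=4
Step 5: PC=4 exec 'MOV C, 1'. After: A=1 B=4 C=1 D=0 ZF=0 PC=5
Step 6: PC=5 exec 'ADD B, 6'. After: A=1 B=10 C=1 D=0 ZF=0 PC=6
Step 7: PC=6 exec 'ADD B, 6'. After: A=1 B=16 C=1 D=0 ZF=0 PC=7
Step 8: PC=7 exec 'ADD A, 4'. After: A=5 B=16 C=1 D=0 ZF=0 PC=8
Step 9: PC=8 exec 'ADD A, 4'. After: A=9 B=16 C=1 D=0 ZF=0 PC=9
Step 10: PC=9 exec 'ADD B, 6'. After: A=9 B=22 C=1 D=0 ZF=0 PC=10
Step 11: PC=10 exec 'HALT'. After: A=9 B=22 C=1 D=0 ZF=0 PC=10 HALTED

Answer: 9 22 1 0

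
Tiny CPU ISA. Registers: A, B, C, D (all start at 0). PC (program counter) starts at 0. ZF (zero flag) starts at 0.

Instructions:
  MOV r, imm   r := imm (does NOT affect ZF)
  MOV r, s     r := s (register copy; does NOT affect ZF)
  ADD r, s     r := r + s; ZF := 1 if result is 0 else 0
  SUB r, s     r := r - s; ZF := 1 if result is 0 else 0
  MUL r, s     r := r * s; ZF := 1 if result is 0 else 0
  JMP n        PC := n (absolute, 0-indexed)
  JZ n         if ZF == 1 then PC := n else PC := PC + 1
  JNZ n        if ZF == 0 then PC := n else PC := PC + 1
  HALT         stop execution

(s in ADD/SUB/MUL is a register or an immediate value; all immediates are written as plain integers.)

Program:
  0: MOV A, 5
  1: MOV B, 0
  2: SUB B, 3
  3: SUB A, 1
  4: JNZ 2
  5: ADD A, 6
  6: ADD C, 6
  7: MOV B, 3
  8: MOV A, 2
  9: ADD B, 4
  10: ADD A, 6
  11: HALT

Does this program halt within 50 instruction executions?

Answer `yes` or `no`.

Step 1: PC=0 exec 'MOV A, 5'. After: A=5 B=0 C=0 D=0 ZF=0 PC=1
Step 2: PC=1 exec 'MOV B, 0'. After: A=5 B=0 C=0 D=0 ZF=0 PC=2
Step 3: PC=2 exec 'SUB B, 3'. After: A=5 B=-3 C=0 D=0 ZF=0 PC=3
Step 4: PC=3 exec 'SUB A, 1'. After: A=4 B=-3 C=0 D=0 ZF=0 PC=4
Step 5: PC=4 exec 'JNZ 2'. After: A=4 B=-3 C=0 D=0 ZF=0 PC=2
Step 6: PC=2 exec 'SUB B, 3'. After: A=4 B=-6 C=0 D=0 ZF=0 PC=3
Step 7: PC=3 exec 'SUB A, 1'. After: A=3 B=-6 C=0 D=0 ZF=0 PC=4
Step 8: PC=4 exec 'JNZ 2'. After: A=3 B=-6 C=0 D=0 ZF=0 PC=2
Step 9: PC=2 exec 'SUB B, 3'. After: A=3 B=-9 C=0 D=0 ZF=0 PC=3
Step 10: PC=3 exec 'SUB A, 1'. After: A=2 B=-9 C=0 D=0 ZF=0 PC=4
Step 11: PC=4 exec 'JNZ 2'. After: A=2 B=-9 C=0 D=0 ZF=0 PC=2
Step 12: PC=2 exec 'SUB B, 3'. After: A=2 B=-12 C=0 D=0 ZF=0 PC=3
Step 13: PC=3 exec 'SUB A, 1'. After: A=1 B=-12 C=0 D=0 ZF=0 PC=4
Step 14: PC=4 exec 'JNZ 2'. After: A=1 B=-12 C=0 D=0 ZF=0 PC=2
Step 15: PC=2 exec 'SUB B, 3'. After: A=1 B=-15 C=0 D=0 ZF=0 PC=3
Step 16: PC=3 exec 'SUB A, 1'. After: A=0 B=-15 C=0 D=0 ZF=1 PC=4
Step 17: PC=4 exec 'JNZ 2'. After: A=0 B=-15 C=0 D=0 ZF=1 PC=5
Step 18: PC=5 exec 'ADD A, 6'. After: A=6 B=-15 C=0 D=0 ZF=0 PC=6
Step 19: PC=6 exec 'ADD C, 6'. After: A=6 B=-15 C=6 D=0 ZF=0 PC=7
Step 20: PC=7 exec 'MOV B, 3'. After: A=6 B=3 C=6 D=0 ZF=0 PC=8
Step 21: PC=8 exec 'MOV A, 2'. After: A=2 B=3 C=6 D=0 ZF=0 PC=9
Step 22: PC=9 exec 'ADD B, 4'. After: A=2 B=7 C=6 D=0 ZF=0 PC=10
Step 23: PC=10 exec 'ADD A, 6'. After: A=8 B=7 C=6 D=0 ZF=0 PC=11
Step 24: PC=11 exec 'HALT'. After: A=8 B=7 C=6 D=0 ZF=0 PC=11 HALTED

Answer: yes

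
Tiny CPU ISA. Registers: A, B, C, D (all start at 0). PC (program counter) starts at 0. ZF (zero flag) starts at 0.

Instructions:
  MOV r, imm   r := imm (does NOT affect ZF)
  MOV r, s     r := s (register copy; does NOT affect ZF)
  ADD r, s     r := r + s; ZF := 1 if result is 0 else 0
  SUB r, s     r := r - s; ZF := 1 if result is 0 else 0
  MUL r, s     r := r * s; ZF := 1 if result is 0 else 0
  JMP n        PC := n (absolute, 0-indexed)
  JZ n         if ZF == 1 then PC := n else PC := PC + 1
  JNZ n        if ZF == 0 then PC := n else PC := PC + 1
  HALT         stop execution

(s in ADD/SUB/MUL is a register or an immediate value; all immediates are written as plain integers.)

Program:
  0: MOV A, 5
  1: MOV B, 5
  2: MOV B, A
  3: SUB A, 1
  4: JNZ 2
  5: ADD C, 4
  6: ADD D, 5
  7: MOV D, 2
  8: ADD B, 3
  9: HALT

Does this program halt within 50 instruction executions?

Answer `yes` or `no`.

Step 1: PC=0 exec 'MOV A, 5'. After: A=5 B=0 C=0 D=0 ZF=0 PC=1
Step 2: PC=1 exec 'MOV B, 5'. After: A=5 B=5 C=0 D=0 ZF=0 PC=2
Step 3: PC=2 exec 'MOV B, A'. After: A=5 B=5 C=0 D=0 ZF=0 PC=3
Step 4: PC=3 exec 'SUB A, 1'. After: A=4 B=5 C=0 D=0 ZF=0 PC=4
Step 5: PC=4 exec 'JNZ 2'. After: A=4 B=5 C=0 D=0 ZF=0 PC=2
Step 6: PC=2 exec 'MOV B, A'. After: A=4 B=4 C=0 D=0 ZF=0 PC=3
Step 7: PC=3 exec 'SUB A, 1'. After: A=3 B=4 C=0 D=0 ZF=0 PC=4
Step 8: PC=4 exec 'JNZ 2'. After: A=3 B=4 C=0 D=0 ZF=0 PC=2
Step 9: PC=2 exec 'MOV B, A'. After: A=3 B=3 C=0 D=0 ZF=0 PC=3
Step 10: PC=3 exec 'SUB A, 1'. After: A=2 B=3 C=0 D=0 ZF=0 PC=4
Step 11: PC=4 exec 'JNZ 2'. After: A=2 B=3 C=0 D=0 ZF=0 PC=2
Step 12: PC=2 exec 'MOV B, A'. After: A=2 B=2 C=0 D=0 ZF=0 PC=3
Step 13: PC=3 exec 'SUB A, 1'. After: A=1 B=2 C=0 D=0 ZF=0 PC=4
Step 14: PC=4 exec 'JNZ 2'. After: A=1 B=2 C=0 D=0 ZF=0 PC=2
Step 15: PC=2 exec 'MOV B, A'. After: A=1 B=1 C=0 D=0 ZF=0 PC=3
Step 16: PC=3 exec 'SUB A, 1'. After: A=0 B=1 C=0 D=0 ZF=1 PC=4
Step 17: PC=4 exec 'JNZ 2'. After: A=0 B=1 C=0 D=0 ZF=1 PC=5
Step 18: PC=5 exec 'ADD C, 4'. After: A=0 B=1 C=4 D=0 ZF=0 PC=6
Step 19: PC=6 exec 'ADD D, 5'. After: A=0 B=1 C=4 D=5 ZF=0 PC=7
Step 20: PC=7 exec 'MOV D, 2'. After: A=0 B=1 C=4 D=2 ZF=0 PC=8
Step 21: PC=8 exec 'ADD B, 3'. After: A=0 B=4 C=4 D=2 ZF=0 PC=9
Step 22: PC=9 exec 'HALT'. After: A=0 B=4 C=4 D=2 ZF=0 PC=9 HALTED

Answer: yes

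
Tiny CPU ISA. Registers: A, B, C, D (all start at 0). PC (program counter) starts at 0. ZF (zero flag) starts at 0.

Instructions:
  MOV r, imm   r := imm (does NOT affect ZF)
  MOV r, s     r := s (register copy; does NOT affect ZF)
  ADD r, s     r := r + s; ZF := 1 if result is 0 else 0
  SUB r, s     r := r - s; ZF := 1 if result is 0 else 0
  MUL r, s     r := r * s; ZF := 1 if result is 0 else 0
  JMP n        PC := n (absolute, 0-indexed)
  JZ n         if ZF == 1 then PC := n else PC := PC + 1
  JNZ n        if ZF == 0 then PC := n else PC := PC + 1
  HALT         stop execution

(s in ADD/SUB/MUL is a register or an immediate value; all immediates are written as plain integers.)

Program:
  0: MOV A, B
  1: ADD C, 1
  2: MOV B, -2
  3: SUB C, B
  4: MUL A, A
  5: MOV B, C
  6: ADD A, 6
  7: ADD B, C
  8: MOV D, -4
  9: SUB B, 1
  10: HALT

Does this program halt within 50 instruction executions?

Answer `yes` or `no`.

Answer: yes

Derivation:
Step 1: PC=0 exec 'MOV A, B'. After: A=0 B=0 C=0 D=0 ZF=0 PC=1
Step 2: PC=1 exec 'ADD C, 1'. After: A=0 B=0 C=1 D=0 ZF=0 PC=2
Step 3: PC=2 exec 'MOV B, -2'. After: A=0 B=-2 C=1 D=0 ZF=0 PC=3
Step 4: PC=3 exec 'SUB C, B'. After: A=0 B=-2 C=3 D=0 ZF=0 PC=4
Step 5: PC=4 exec 'MUL A, A'. After: A=0 B=-2 C=3 D=0 ZF=1 PC=5
Step 6: PC=5 exec 'MOV B, C'. After: A=0 B=3 C=3 D=0 ZF=1 PC=6
Step 7: PC=6 exec 'ADD A, 6'. After: A=6 B=3 C=3 D=0 ZF=0 PC=7
Step 8: PC=7 exec 'ADD B, C'. After: A=6 B=6 C=3 D=0 ZF=0 PC=8
Step 9: PC=8 exec 'MOV D, -4'. After: A=6 B=6 C=3 D=-4 ZF=0 PC=9
Step 10: PC=9 exec 'SUB B, 1'. After: A=6 B=5 C=3 D=-4 ZF=0 PC=10
Step 11: PC=10 exec 'HALT'. After: A=6 B=5 C=3 D=-4 ZF=0 PC=10 HALTED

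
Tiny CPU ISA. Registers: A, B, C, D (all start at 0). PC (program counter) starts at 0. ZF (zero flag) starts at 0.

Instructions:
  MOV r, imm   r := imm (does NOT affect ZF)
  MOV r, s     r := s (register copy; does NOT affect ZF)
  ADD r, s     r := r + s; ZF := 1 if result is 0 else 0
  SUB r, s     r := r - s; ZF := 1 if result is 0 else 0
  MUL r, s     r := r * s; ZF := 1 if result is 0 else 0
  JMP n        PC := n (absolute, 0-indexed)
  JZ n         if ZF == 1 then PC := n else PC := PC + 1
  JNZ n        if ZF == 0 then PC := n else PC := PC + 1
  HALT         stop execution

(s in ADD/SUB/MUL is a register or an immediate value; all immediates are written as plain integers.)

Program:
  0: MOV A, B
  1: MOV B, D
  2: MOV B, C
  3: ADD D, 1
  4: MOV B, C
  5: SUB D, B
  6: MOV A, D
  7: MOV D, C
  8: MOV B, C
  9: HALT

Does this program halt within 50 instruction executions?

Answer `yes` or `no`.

Step 1: PC=0 exec 'MOV A, B'. After: A=0 B=0 C=0 D=0 ZF=0 PC=1
Step 2: PC=1 exec 'MOV B, D'. After: A=0 B=0 C=0 D=0 ZF=0 PC=2
Step 3: PC=2 exec 'MOV B, C'. After: A=0 B=0 C=0 D=0 ZF=0 PC=3
Step 4: PC=3 exec 'ADD D, 1'. After: A=0 B=0 C=0 D=1 ZF=0 PC=4
Step 5: PC=4 exec 'MOV B, C'. After: A=0 B=0 C=0 D=1 ZF=0 PC=5
Step 6: PC=5 exec 'SUB D, B'. After: A=0 B=0 C=0 D=1 ZF=0 PC=6
Step 7: PC=6 exec 'MOV A, D'. After: A=1 B=0 C=0 D=1 ZF=0 PC=7
Step 8: PC=7 exec 'MOV D, C'. After: A=1 B=0 C=0 D=0 ZF=0 PC=8
Step 9: PC=8 exec 'MOV B, C'. After: A=1 B=0 C=0 D=0 ZF=0 PC=9
Step 10: PC=9 exec 'HALT'. After: A=1 B=0 C=0 D=0 ZF=0 PC=9 HALTED

Answer: yes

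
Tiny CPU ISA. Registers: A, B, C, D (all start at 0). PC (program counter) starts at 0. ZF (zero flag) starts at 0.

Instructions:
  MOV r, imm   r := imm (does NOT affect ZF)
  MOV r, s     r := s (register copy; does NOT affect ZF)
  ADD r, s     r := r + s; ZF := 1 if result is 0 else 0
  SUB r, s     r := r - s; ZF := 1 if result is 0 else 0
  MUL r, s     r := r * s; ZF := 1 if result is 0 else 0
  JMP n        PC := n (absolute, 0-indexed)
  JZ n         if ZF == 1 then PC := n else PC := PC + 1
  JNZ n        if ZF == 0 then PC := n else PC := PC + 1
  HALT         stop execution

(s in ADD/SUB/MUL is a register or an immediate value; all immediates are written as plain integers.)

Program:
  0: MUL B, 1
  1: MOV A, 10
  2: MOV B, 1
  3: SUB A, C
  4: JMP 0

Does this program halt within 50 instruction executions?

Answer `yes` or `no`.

Step 1: PC=0 exec 'MUL B, 1'. After: A=0 B=0 C=0 D=0 ZF=1 PC=1
Step 2: PC=1 exec 'MOV A, 10'. After: A=10 B=0 C=0 D=0 ZF=1 PC=2
Step 3: PC=2 exec 'MOV B, 1'. After: A=10 B=1 C=0 D=0 ZF=1 PC=3
Step 4: PC=3 exec 'SUB A, C'. After: A=10 B=1 C=0 D=0 ZF=0 PC=4
Step 5: PC=4 exec 'JMP 0'. After: A=10 B=1 C=0 D=0 ZF=0 PC=0
Step 6: PC=0 exec 'MUL B, 1'. After: A=10 B=1 C=0 D=0 ZF=0 PC=1
Step 7: PC=1 exec 'MOV A, 10'. After: A=10 B=1 C=0 D=0 ZF=0 PC=2
Step 8: PC=2 exec 'MOV B, 1'. After: A=10 B=1 C=0 D=0 ZF=0 PC=3
Step 9: PC=3 exec 'SUB A, C'. After: A=10 B=1 C=0 D=0 ZF=0 PC=4
State after step 9 equals state after step 4: the program is in a cycle of length 5 and will never halt.

Answer: no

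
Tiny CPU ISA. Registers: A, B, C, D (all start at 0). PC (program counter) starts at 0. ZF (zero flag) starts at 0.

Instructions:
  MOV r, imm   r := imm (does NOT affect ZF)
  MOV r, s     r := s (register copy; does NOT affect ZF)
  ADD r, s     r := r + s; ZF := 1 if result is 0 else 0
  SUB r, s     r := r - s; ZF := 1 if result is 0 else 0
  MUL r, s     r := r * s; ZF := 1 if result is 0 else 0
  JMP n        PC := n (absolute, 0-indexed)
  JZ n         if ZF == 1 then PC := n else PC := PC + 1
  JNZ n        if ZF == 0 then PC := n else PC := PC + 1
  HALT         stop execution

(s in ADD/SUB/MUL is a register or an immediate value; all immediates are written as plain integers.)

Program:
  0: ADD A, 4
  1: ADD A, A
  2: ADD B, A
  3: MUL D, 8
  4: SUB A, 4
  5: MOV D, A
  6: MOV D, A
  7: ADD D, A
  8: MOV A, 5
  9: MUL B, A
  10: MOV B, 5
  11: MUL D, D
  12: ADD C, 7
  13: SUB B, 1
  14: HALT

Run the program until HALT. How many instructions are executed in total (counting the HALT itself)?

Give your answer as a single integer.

Answer: 15

Derivation:
Step 1: PC=0 exec 'ADD A, 4'. After: A=4 B=0 C=0 D=0 ZF=0 PC=1
Step 2: PC=1 exec 'ADD A, A'. After: A=8 B=0 C=0 D=0 ZF=0 PC=2
Step 3: PC=2 exec 'ADD B, A'. After: A=8 B=8 C=0 D=0 ZF=0 PC=3
Step 4: PC=3 exec 'MUL D, 8'. After: A=8 B=8 C=0 D=0 ZF=1 PC=4
Step 5: PC=4 exec 'SUB A, 4'. After: A=4 B=8 C=0 D=0 ZF=0 PC=5
Step 6: PC=5 exec 'MOV D, A'. After: A=4 B=8 C=0 D=4 ZF=0 PC=6
Step 7: PC=6 exec 'MOV D, A'. After: A=4 B=8 C=0 D=4 ZF=0 PC=7
Step 8: PC=7 exec 'ADD D, A'. After: A=4 B=8 C=0 D=8 ZF=0 PC=8
Step 9: PC=8 exec 'MOV A, 5'. After: A=5 B=8 C=0 D=8 ZF=0 PC=9
Step 10: PC=9 exec 'MUL B, A'. After: A=5 B=40 C=0 D=8 ZF=0 PC=10
Step 11: PC=10 exec 'MOV B, 5'. After: A=5 B=5 C=0 D=8 ZF=0 PC=11
Step 12: PC=11 exec 'MUL D, D'. After: A=5 B=5 C=0 D=64 ZF=0 PC=12
Step 13: PC=12 exec 'ADD C, 7'. After: A=5 B=5 C=7 D=64 ZF=0 PC=13
Step 14: PC=13 exec 'SUB B, 1'. After: A=5 B=4 C=7 D=64 ZF=0 PC=14
Step 15: PC=14 exec 'HALT'. After: A=5 B=4 C=7 D=64 ZF=0 PC=14 HALTED
Total instructions executed: 15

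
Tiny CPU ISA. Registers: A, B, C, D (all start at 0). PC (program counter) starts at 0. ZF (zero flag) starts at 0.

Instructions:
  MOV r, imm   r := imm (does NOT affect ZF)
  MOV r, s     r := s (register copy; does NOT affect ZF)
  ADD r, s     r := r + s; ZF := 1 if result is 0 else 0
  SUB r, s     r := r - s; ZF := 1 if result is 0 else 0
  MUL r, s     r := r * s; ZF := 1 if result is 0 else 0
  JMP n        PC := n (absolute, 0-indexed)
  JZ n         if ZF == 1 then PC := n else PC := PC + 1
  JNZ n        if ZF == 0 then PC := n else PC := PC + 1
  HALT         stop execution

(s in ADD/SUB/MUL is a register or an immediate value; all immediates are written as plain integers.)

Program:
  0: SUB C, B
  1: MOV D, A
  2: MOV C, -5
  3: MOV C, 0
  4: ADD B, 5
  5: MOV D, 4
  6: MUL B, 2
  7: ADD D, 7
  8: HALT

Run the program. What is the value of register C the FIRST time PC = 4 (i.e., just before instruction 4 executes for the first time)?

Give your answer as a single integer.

Step 1: PC=0 exec 'SUB C, B'. After: A=0 B=0 C=0 D=0 ZF=1 PC=1
Step 2: PC=1 exec 'MOV D, A'. After: A=0 B=0 C=0 D=0 ZF=1 PC=2
Step 3: PC=2 exec 'MOV C, -5'. After: A=0 B=0 C=-5 D=0 ZF=1 PC=3
Step 4: PC=3 exec 'MOV C, 0'. After: A=0 B=0 C=0 D=0 ZF=1 PC=4
First time PC=4: C=0

0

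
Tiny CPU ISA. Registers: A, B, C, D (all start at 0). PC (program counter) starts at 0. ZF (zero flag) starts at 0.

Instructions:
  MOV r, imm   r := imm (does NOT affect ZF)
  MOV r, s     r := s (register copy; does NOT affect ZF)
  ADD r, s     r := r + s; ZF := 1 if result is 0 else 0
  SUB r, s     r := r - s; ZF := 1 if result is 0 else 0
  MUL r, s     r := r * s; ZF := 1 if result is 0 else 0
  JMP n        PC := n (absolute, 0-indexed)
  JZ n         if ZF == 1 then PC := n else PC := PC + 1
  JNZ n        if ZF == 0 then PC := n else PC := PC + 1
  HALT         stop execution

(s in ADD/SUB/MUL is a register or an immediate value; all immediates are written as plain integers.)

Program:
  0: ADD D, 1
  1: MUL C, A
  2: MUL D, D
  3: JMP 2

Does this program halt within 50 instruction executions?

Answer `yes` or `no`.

Answer: no

Derivation:
Step 1: PC=0 exec 'ADD D, 1'. After: A=0 B=0 C=0 D=1 ZF=0 PC=1
Step 2: PC=1 exec 'MUL C, A'. After: A=0 B=0 C=0 D=1 ZF=1 PC=2
Step 3: PC=2 exec 'MUL D, D'. After: A=0 B=0 C=0 D=1 ZF=0 PC=3
Step 4: PC=3 exec 'JMP 2'. After: A=0 B=0 C=0 D=1 ZF=0 PC=2
Step 5: PC=2 exec 'MUL D, D'. After: A=0 B=0 C=0 D=1 ZF=0 PC=3
State after step 5 equals state after step 3: the program is in a cycle of length 2 and will never halt.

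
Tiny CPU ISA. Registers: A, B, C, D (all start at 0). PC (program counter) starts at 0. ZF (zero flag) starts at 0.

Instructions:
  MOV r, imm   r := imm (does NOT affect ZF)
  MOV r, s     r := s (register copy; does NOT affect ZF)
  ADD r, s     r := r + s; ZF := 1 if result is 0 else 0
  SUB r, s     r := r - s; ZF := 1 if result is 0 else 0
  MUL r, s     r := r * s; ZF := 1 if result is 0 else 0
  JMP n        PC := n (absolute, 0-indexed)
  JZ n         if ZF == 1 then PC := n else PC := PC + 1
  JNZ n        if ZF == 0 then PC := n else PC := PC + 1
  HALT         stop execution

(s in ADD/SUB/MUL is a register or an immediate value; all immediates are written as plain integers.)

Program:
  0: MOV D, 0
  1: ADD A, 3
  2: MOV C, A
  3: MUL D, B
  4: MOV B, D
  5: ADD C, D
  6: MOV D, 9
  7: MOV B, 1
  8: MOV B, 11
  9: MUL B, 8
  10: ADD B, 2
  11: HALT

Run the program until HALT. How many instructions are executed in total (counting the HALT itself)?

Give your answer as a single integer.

Step 1: PC=0 exec 'MOV D, 0'. After: A=0 B=0 C=0 D=0 ZF=0 PC=1
Step 2: PC=1 exec 'ADD A, 3'. After: A=3 B=0 C=0 D=0 ZF=0 PC=2
Step 3: PC=2 exec 'MOV C, A'. After: A=3 B=0 C=3 D=0 ZF=0 PC=3
Step 4: PC=3 exec 'MUL D, B'. After: A=3 B=0 C=3 D=0 ZF=1 PC=4
Step 5: PC=4 exec 'MOV B, D'. After: A=3 B=0 C=3 D=0 ZF=1 PC=5
Step 6: PC=5 exec 'ADD C, D'. After: A=3 B=0 C=3 D=0 ZF=0 PC=6
Step 7: PC=6 exec 'MOV D, 9'. After: A=3 B=0 C=3 D=9 ZF=0 PC=7
Step 8: PC=7 exec 'MOV B, 1'. After: A=3 B=1 C=3 D=9 ZF=0 PC=8
Step 9: PC=8 exec 'MOV B, 11'. After: A=3 B=11 C=3 D=9 ZF=0 PC=9
Step 10: PC=9 exec 'MUL B, 8'. After: A=3 B=88 C=3 D=9 ZF=0 PC=10
Step 11: PC=10 exec 'ADD B, 2'. After: A=3 B=90 C=3 D=9 ZF=0 PC=11
Step 12: PC=11 exec 'HALT'. After: A=3 B=90 C=3 D=9 ZF=0 PC=11 HALTED
Total instructions executed: 12

Answer: 12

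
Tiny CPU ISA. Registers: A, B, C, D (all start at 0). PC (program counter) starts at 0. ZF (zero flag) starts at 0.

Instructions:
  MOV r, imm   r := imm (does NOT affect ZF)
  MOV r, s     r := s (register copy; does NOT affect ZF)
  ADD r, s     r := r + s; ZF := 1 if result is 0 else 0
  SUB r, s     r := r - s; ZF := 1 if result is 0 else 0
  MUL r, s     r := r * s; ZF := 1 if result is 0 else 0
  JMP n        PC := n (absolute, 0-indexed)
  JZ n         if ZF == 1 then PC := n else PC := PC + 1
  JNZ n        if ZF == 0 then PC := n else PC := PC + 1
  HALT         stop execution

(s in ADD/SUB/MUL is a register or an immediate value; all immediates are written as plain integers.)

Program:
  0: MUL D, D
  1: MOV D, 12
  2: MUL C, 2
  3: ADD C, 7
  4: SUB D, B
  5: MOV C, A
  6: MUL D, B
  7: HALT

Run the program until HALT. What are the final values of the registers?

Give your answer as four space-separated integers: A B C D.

Answer: 0 0 0 0

Derivation:
Step 1: PC=0 exec 'MUL D, D'. After: A=0 B=0 C=0 D=0 ZF=1 PC=1
Step 2: PC=1 exec 'MOV D, 12'. After: A=0 B=0 C=0 D=12 ZF=1 PC=2
Step 3: PC=2 exec 'MUL C, 2'. After: A=0 B=0 C=0 D=12 ZF=1 PC=3
Step 4: PC=3 exec 'ADD C, 7'. After: A=0 B=0 C=7 D=12 ZF=0 PC=4
Step 5: PC=4 exec 'SUB D, B'. After: A=0 B=0 C=7 D=12 ZF=0 PC=5
Step 6: PC=5 exec 'MOV C, A'. After: A=0 B=0 C=0 D=12 ZF=0 PC=6
Step 7: PC=6 exec 'MUL D, B'. After: A=0 B=0 C=0 D=0 ZF=1 PC=7
Step 8: PC=7 exec 'HALT'. After: A=0 B=0 C=0 D=0 ZF=1 PC=7 HALTED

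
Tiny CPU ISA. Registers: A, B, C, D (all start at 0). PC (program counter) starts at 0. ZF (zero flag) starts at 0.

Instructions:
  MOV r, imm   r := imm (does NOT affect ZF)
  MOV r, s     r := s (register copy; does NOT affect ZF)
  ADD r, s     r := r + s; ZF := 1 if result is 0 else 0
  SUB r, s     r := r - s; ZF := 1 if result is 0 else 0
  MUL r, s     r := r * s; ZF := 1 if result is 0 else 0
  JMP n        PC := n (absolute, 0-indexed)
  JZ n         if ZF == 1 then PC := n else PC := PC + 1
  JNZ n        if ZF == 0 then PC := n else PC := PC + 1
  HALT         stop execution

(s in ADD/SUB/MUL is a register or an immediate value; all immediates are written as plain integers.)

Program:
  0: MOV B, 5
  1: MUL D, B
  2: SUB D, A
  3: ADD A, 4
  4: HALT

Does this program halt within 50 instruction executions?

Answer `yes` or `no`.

Answer: yes

Derivation:
Step 1: PC=0 exec 'MOV B, 5'. After: A=0 B=5 C=0 D=0 ZF=0 PC=1
Step 2: PC=1 exec 'MUL D, B'. After: A=0 B=5 C=0 D=0 ZF=1 PC=2
Step 3: PC=2 exec 'SUB D, A'. After: A=0 B=5 C=0 D=0 ZF=1 PC=3
Step 4: PC=3 exec 'ADD A, 4'. After: A=4 B=5 C=0 D=0 ZF=0 PC=4
Step 5: PC=4 exec 'HALT'. After: A=4 B=5 C=0 D=0 ZF=0 PC=4 HALTED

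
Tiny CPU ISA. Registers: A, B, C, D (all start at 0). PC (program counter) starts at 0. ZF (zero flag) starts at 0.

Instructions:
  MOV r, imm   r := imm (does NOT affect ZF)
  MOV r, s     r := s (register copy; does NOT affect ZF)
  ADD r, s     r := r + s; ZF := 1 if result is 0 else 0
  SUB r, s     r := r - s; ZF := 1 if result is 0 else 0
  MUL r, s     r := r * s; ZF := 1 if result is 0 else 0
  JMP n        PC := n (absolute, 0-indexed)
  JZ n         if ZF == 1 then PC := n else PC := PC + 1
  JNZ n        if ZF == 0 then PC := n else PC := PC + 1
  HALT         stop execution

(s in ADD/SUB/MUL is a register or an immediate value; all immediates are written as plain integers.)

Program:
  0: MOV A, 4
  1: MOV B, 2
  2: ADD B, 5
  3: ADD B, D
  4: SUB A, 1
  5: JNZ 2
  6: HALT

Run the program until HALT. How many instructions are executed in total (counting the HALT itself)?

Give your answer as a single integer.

Step 1: PC=0 exec 'MOV A, 4'. After: A=4 B=0 C=0 D=0 ZF=0 PC=1
Step 2: PC=1 exec 'MOV B, 2'. After: A=4 B=2 C=0 D=0 ZF=0 PC=2
Step 3: PC=2 exec 'ADD B, 5'. After: A=4 B=7 C=0 D=0 ZF=0 PC=3
Step 4: PC=3 exec 'ADD B, D'. After: A=4 B=7 C=0 D=0 ZF=0 PC=4
Step 5: PC=4 exec 'SUB A, 1'. After: A=3 B=7 C=0 D=0 ZF=0 PC=5
Step 6: PC=5 exec 'JNZ 2'. After: A=3 B=7 C=0 D=0 ZF=0 PC=2
Step 7: PC=2 exec 'ADD B, 5'. After: A=3 B=12 C=0 D=0 ZF=0 PC=3
Step 8: PC=3 exec 'ADD B, D'. After: A=3 B=12 C=0 D=0 ZF=0 PC=4
Step 9: PC=4 exec 'SUB A, 1'. After: A=2 B=12 C=0 D=0 ZF=0 PC=5
Step 10: PC=5 exec 'JNZ 2'. After: A=2 B=12 C=0 D=0 ZF=0 PC=2
Step 11: PC=2 exec 'ADD B, 5'. After: A=2 B=17 C=0 D=0 ZF=0 PC=3
Step 12: PC=3 exec 'ADD B, D'. After: A=2 B=17 C=0 D=0 ZF=0 PC=4
Step 13: PC=4 exec 'SUB A, 1'. After: A=1 B=17 C=0 D=0 ZF=0 PC=5
Step 14: PC=5 exec 'JNZ 2'. After: A=1 B=17 C=0 D=0 ZF=0 PC=2
Step 15: PC=2 exec 'ADD B, 5'. After: A=1 B=22 C=0 D=0 ZF=0 PC=3
Step 16: PC=3 exec 'ADD B, D'. After: A=1 B=22 C=0 D=0 ZF=0 PC=4
Step 17: PC=4 exec 'SUB A, 1'. After: A=0 B=22 C=0 D=0 ZF=1 PC=5
Step 18: PC=5 exec 'JNZ 2'. After: A=0 B=22 C=0 D=0 ZF=1 PC=6
Step 19: PC=6 exec 'HALT'. After: A=0 B=22 C=0 D=0 ZF=1 PC=6 HALTED
Total instructions executed: 19

Answer: 19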